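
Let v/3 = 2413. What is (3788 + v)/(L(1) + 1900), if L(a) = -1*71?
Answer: 11027/1829 ≈ 6.0290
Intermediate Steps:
v = 7239 (v = 3*2413 = 7239)
L(a) = -71
(3788 + v)/(L(1) + 1900) = (3788 + 7239)/(-71 + 1900) = 11027/1829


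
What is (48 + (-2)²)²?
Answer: 2704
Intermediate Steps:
(48 + (-2)²)² = (48 + 4)² = 52² = 2704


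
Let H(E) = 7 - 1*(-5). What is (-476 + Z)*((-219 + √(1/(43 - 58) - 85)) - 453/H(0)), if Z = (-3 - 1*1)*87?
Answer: 211562 - 1648*I*√4785/15 ≈ 2.1156e+5 - 7599.9*I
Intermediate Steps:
H(E) = 12 (H(E) = 7 + 5 = 12)
Z = -348 (Z = (-3 - 1)*87 = -4*87 = -348)
(-476 + Z)*((-219 + √(1/(43 - 58) - 85)) - 453/H(0)) = (-476 - 348)*((-219 + √(1/(43 - 58) - 85)) - 453/12) = -824*((-219 + √(1/(-15) - 85)) - 453*1/12) = -824*((-219 + √(-1/15 - 85)) - 151/4) = -824*((-219 + √(-1276/15)) - 151/4) = -824*((-219 + 2*I*√4785/15) - 151/4) = -824*(-1027/4 + 2*I*√4785/15) = 211562 - 1648*I*√4785/15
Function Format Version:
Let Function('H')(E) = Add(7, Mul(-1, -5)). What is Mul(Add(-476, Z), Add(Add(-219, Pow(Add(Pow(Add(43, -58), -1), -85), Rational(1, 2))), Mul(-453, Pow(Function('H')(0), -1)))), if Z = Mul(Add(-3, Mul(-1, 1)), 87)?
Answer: Add(211562, Mul(Rational(-1648, 15), I, Pow(4785, Rational(1, 2)))) ≈ Add(2.1156e+5, Mul(-7599.9, I))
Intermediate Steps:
Function('H')(E) = 12 (Function('H')(E) = Add(7, 5) = 12)
Z = -348 (Z = Mul(Add(-3, -1), 87) = Mul(-4, 87) = -348)
Mul(Add(-476, Z), Add(Add(-219, Pow(Add(Pow(Add(43, -58), -1), -85), Rational(1, 2))), Mul(-453, Pow(Function('H')(0), -1)))) = Mul(Add(-476, -348), Add(Add(-219, Pow(Add(Pow(Add(43, -58), -1), -85), Rational(1, 2))), Mul(-453, Pow(12, -1)))) = Mul(-824, Add(Add(-219, Pow(Add(Pow(-15, -1), -85), Rational(1, 2))), Mul(-453, Rational(1, 12)))) = Mul(-824, Add(Add(-219, Pow(Add(Rational(-1, 15), -85), Rational(1, 2))), Rational(-151, 4))) = Mul(-824, Add(Add(-219, Pow(Rational(-1276, 15), Rational(1, 2))), Rational(-151, 4))) = Mul(-824, Add(Add(-219, Mul(Rational(2, 15), I, Pow(4785, Rational(1, 2)))), Rational(-151, 4))) = Mul(-824, Add(Rational(-1027, 4), Mul(Rational(2, 15), I, Pow(4785, Rational(1, 2))))) = Add(211562, Mul(Rational(-1648, 15), I, Pow(4785, Rational(1, 2))))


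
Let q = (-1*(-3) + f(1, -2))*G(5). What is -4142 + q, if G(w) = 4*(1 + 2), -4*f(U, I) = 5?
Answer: -4121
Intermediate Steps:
f(U, I) = -5/4 (f(U, I) = -1/4*5 = -5/4)
G(w) = 12 (G(w) = 4*3 = 12)
q = 21 (q = (-1*(-3) - 5/4)*12 = (3 - 5/4)*12 = (7/4)*12 = 21)
-4142 + q = -4142 + 21 = -4121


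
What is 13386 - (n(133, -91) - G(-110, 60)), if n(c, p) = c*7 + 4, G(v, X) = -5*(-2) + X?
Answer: 12521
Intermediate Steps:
G(v, X) = 10 + X
n(c, p) = 4 + 7*c (n(c, p) = 7*c + 4 = 4 + 7*c)
13386 - (n(133, -91) - G(-110, 60)) = 13386 - ((4 + 7*133) - (10 + 60)) = 13386 - ((4 + 931) - 1*70) = 13386 - (935 - 70) = 13386 - 1*865 = 13386 - 865 = 12521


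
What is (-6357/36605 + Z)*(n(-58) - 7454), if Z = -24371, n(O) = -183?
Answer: 6813019723244/36605 ≈ 1.8612e+8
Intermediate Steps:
(-6357/36605 + Z)*(n(-58) - 7454) = (-6357/36605 - 24371)*(-183 - 7454) = (-6357*1/36605 - 24371)*(-7637) = (-6357/36605 - 24371)*(-7637) = -892106812/36605*(-7637) = 6813019723244/36605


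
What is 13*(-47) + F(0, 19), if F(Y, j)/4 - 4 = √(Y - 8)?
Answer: -595 + 8*I*√2 ≈ -595.0 + 11.314*I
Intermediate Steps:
F(Y, j) = 16 + 4*√(-8 + Y) (F(Y, j) = 16 + 4*√(Y - 8) = 16 + 4*√(-8 + Y))
13*(-47) + F(0, 19) = 13*(-47) + (16 + 4*√(-8 + 0)) = -611 + (16 + 4*√(-8)) = -611 + (16 + 4*(2*I*√2)) = -611 + (16 + 8*I*√2) = -595 + 8*I*√2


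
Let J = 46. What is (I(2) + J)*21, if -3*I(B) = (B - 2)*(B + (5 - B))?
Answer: 966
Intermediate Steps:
I(B) = 10/3 - 5*B/3 (I(B) = -(B - 2)*(B + (5 - B))/3 = -(-2 + B)*5/3 = -(-10 + 5*B)/3 = 10/3 - 5*B/3)
(I(2) + J)*21 = ((10/3 - 5/3*2) + 46)*21 = ((10/3 - 10/3) + 46)*21 = (0 + 46)*21 = 46*21 = 966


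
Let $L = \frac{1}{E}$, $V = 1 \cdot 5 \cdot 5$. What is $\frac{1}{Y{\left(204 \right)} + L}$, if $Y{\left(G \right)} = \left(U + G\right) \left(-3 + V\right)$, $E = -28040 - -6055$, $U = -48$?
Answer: $\frac{21985}{75452519} \approx 0.00029138$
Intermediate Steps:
$E = -21985$ ($E = -28040 + 6055 = -21985$)
$V = 25$ ($V = 5 \cdot 5 = 25$)
$Y{\left(G \right)} = -1056 + 22 G$ ($Y{\left(G \right)} = \left(-48 + G\right) \left(-3 + 25\right) = \left(-48 + G\right) 22 = -1056 + 22 G$)
$L = - \frac{1}{21985}$ ($L = \frac{1}{-21985} = - \frac{1}{21985} \approx -4.5486 \cdot 10^{-5}$)
$\frac{1}{Y{\left(204 \right)} + L} = \frac{1}{\left(-1056 + 22 \cdot 204\right) - \frac{1}{21985}} = \frac{1}{\left(-1056 + 4488\right) - \frac{1}{21985}} = \frac{1}{3432 - \frac{1}{21985}} = \frac{1}{\frac{75452519}{21985}} = \frac{21985}{75452519}$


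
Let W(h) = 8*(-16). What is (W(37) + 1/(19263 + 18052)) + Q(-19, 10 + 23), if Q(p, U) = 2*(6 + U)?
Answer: -1865749/37315 ≈ -50.000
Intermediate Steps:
W(h) = -128
Q(p, U) = 12 + 2*U
(W(37) + 1/(19263 + 18052)) + Q(-19, 10 + 23) = (-128 + 1/(19263 + 18052)) + (12 + 2*(10 + 23)) = (-128 + 1/37315) + (12 + 2*33) = (-128 + 1/37315) + (12 + 66) = -4776319/37315 + 78 = -1865749/37315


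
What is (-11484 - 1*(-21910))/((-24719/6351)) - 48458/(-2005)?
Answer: -131564296328/49561595 ≈ -2654.6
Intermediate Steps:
(-11484 - 1*(-21910))/((-24719/6351)) - 48458/(-2005) = (-11484 + 21910)/((-24719*1/6351)) - 48458*(-1/2005) = 10426/(-24719/6351) + 48458/2005 = 10426*(-6351/24719) + 48458/2005 = -66215526/24719 + 48458/2005 = -131564296328/49561595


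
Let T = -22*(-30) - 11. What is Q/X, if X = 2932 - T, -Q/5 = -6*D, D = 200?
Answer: 2000/761 ≈ 2.6281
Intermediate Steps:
T = 649 (T = 660 - 11 = 649)
Q = 6000 (Q = -(-30)*200 = -5*(-1200) = 6000)
X = 2283 (X = 2932 - 1*649 = 2932 - 649 = 2283)
Q/X = 6000/2283 = 6000*(1/2283) = 2000/761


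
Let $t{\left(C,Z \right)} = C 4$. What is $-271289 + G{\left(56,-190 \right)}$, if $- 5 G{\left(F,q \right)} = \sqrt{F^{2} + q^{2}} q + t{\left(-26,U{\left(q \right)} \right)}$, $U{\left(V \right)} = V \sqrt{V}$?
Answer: $- \frac{1356341}{5} + 76 \sqrt{9809} \approx -2.6374 \cdot 10^{5}$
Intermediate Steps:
$U{\left(V \right)} = V^{\frac{3}{2}}$
$t{\left(C,Z \right)} = 4 C$
$G{\left(F,q \right)} = \frac{104}{5} - \frac{q \sqrt{F^{2} + q^{2}}}{5}$ ($G{\left(F,q \right)} = - \frac{\sqrt{F^{2} + q^{2}} q + 4 \left(-26\right)}{5} = - \frac{q \sqrt{F^{2} + q^{2}} - 104}{5} = - \frac{-104 + q \sqrt{F^{2} + q^{2}}}{5} = \frac{104}{5} - \frac{q \sqrt{F^{2} + q^{2}}}{5}$)
$-271289 + G{\left(56,-190 \right)} = -271289 - \left(- \frac{104}{5} - 38 \sqrt{56^{2} + \left(-190\right)^{2}}\right) = -271289 - \left(- \frac{104}{5} - 38 \sqrt{3136 + 36100}\right) = -271289 - \left(- \frac{104}{5} - 38 \sqrt{39236}\right) = -271289 - \left(- \frac{104}{5} - 38 \cdot 2 \sqrt{9809}\right) = -271289 + \left(\frac{104}{5} + 76 \sqrt{9809}\right) = - \frac{1356341}{5} + 76 \sqrt{9809}$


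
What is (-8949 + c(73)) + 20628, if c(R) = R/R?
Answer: 11680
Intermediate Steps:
c(R) = 1
(-8949 + c(73)) + 20628 = (-8949 + 1) + 20628 = -8948 + 20628 = 11680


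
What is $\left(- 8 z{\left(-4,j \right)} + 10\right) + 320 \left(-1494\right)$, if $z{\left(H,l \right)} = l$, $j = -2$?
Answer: $-478054$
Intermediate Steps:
$\left(- 8 z{\left(-4,j \right)} + 10\right) + 320 \left(-1494\right) = \left(\left(-8\right) \left(-2\right) + 10\right) + 320 \left(-1494\right) = \left(16 + 10\right) - 478080 = 26 - 478080 = -478054$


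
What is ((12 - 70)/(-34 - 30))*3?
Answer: 87/32 ≈ 2.7188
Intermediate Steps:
((12 - 70)/(-34 - 30))*3 = -58/(-64)*3 = -58*(-1/64)*3 = (29/32)*3 = 87/32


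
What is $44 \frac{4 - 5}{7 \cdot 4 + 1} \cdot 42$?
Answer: $- \frac{1848}{29} \approx -63.724$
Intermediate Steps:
$44 \frac{4 - 5}{7 \cdot 4 + 1} \cdot 42 = 44 \left(- \frac{1}{28 + 1}\right) 42 = 44 \left(- \frac{1}{29}\right) 42 = \left(- \frac{44}{29}\right) 42 = - \frac{1848}{29}$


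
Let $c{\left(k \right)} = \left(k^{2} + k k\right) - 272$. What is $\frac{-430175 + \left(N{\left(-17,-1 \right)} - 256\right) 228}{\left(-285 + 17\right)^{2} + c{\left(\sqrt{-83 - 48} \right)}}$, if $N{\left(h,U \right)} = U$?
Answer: $- \frac{488771}{71290} \approx -6.8561$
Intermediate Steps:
$c{\left(k \right)} = -272 + 2 k^{2}$ ($c{\left(k \right)} = \left(k^{2} + k^{2}\right) - 272 = 2 k^{2} - 272 = -272 + 2 k^{2}$)
$\frac{-430175 + \left(N{\left(-17,-1 \right)} - 256\right) 228}{\left(-285 + 17\right)^{2} + c{\left(\sqrt{-83 - 48} \right)}} = \frac{-430175 + \left(-1 - 256\right) 228}{\left(-285 + 17\right)^{2} - \left(272 - 2 \left(\sqrt{-83 - 48}\right)^{2}\right)} = \frac{-430175 - 58596}{\left(-268\right)^{2} - \left(272 - 2 \left(\sqrt{-131}\right)^{2}\right)} = \frac{-430175 - 58596}{71824 - \left(272 - 2 \left(i \sqrt{131}\right)^{2}\right)} = - \frac{488771}{71824 + \left(-272 + 2 \left(-131\right)\right)} = - \frac{488771}{71824 - 534} = - \frac{488771}{71290}$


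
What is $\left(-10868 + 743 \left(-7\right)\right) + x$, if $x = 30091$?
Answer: $14022$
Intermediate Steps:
$\left(-10868 + 743 \left(-7\right)\right) + x = \left(-10868 + 743 \left(-7\right)\right) + 30091 = \left(-10868 - 5201\right) + 30091 = -16069 + 30091 = 14022$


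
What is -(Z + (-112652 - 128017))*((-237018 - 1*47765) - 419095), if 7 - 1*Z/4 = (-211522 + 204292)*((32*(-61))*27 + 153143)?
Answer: 2044382144716842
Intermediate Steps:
Z = 2904695908 (Z = 28 - 4*(-211522 + 204292)*((32*(-61))*27 + 153143) = 28 - (-28920)*(-1952*27 + 153143) = 28 - (-28920)*(-52704 + 153143) = 28 - (-28920)*100439 = 28 - 4*(-726173970) = 28 + 2904695880 = 2904695908)
-(Z + (-112652 - 128017))*((-237018 - 1*47765) - 419095) = -(2904695908 + (-112652 - 128017))*((-237018 - 1*47765) - 419095) = -(2904695908 - 240669)*((-237018 - 47765) - 419095) = -2904455239*(-284783 - 419095) = -2904455239*(-703878) = -1*(-2044382144716842) = 2044382144716842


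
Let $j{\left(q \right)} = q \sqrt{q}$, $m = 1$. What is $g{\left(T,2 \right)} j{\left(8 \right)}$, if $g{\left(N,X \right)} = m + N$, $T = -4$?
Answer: $- 48 \sqrt{2} \approx -67.882$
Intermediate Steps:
$g{\left(N,X \right)} = 1 + N$
$j{\left(q \right)} = q^{\frac{3}{2}}$
$g{\left(T,2 \right)} j{\left(8 \right)} = \left(1 - 4\right) 8^{\frac{3}{2}} = - 3 \cdot 16 \sqrt{2} = - 48 \sqrt{2}$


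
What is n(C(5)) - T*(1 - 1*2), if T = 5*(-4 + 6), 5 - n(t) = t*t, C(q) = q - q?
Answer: 15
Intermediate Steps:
C(q) = 0
n(t) = 5 - t² (n(t) = 5 - t*t = 5 - t²)
T = 10 (T = 5*2 = 10)
n(C(5)) - T*(1 - 1*2) = (5 - 1*0²) - 10*(1 - 1*2) = (5 - 1*0) - 10*(1 - 2) = (5 + 0) - 10*(-1) = 5 - 1*(-10) = 5 + 10 = 15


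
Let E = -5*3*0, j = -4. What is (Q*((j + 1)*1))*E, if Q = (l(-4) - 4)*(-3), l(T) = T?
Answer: 0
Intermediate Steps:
Q = 24 (Q = (-4 - 4)*(-3) = -8*(-3) = 24)
E = 0 (E = -15*0 = 0)
(Q*((j + 1)*1))*E = (24*((-4 + 1)*1))*0 = (24*(-3*1))*0 = (24*(-3))*0 = -72*0 = 0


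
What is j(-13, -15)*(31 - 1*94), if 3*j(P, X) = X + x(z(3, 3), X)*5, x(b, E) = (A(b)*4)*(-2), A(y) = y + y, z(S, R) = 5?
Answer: 8715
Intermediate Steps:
A(y) = 2*y
x(b, E) = -16*b (x(b, E) = ((2*b)*4)*(-2) = (8*b)*(-2) = -16*b)
j(P, X) = -400/3 + X/3 (j(P, X) = (X - 16*5*5)/3 = (X - 80*5)/3 = (X - 400)/3 = (-400 + X)/3 = -400/3 + X/3)
j(-13, -15)*(31 - 1*94) = (-400/3 + (⅓)*(-15))*(31 - 1*94) = (-400/3 - 5)*(31 - 94) = -415/3*(-63) = 8715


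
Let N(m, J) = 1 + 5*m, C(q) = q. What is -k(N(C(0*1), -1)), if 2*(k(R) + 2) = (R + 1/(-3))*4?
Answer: 2/3 ≈ 0.66667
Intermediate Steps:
k(R) = -8/3 + 2*R (k(R) = -2 + ((R + 1/(-3))*4)/2 = -2 + ((R - 1/3)*4)/2 = -2 + ((-1/3 + R)*4)/2 = -2 + (-4/3 + 4*R)/2 = -2 + (-2/3 + 2*R) = -8/3 + 2*R)
-k(N(C(0*1), -1)) = -(-8/3 + 2*(1 + 5*(0*1))) = -(-8/3 + 2*(1 + 5*0)) = -(-8/3 + 2*(1 + 0)) = -(-8/3 + 2*1) = -(-8/3 + 2) = -1*(-2/3) = 2/3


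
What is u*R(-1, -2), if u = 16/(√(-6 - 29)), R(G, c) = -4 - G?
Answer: 48*I*√35/35 ≈ 8.1135*I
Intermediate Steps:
u = -16*I*√35/35 (u = 16/(√(-35)) = 16/((I*√35)) = 16*(-I*√35/35) = -16*I*√35/35 ≈ -2.7045*I)
u*R(-1, -2) = (-16*I*√35/35)*(-4 - 1*(-1)) = (-16*I*√35/35)*(-4 + 1) = -16*I*√35/35*(-3) = 48*I*√35/35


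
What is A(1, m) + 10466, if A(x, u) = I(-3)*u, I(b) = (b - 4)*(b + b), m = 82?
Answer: 13910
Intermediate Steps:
I(b) = 2*b*(-4 + b) (I(b) = (-4 + b)*(2*b) = 2*b*(-4 + b))
A(x, u) = 42*u (A(x, u) = (2*(-3)*(-4 - 3))*u = (2*(-3)*(-7))*u = 42*u)
A(1, m) + 10466 = 42*82 + 10466 = 3444 + 10466 = 13910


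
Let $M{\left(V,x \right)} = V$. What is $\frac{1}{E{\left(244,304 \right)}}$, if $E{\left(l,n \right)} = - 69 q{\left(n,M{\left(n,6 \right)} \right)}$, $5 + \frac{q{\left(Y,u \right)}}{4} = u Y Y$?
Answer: $- \frac{1}{7754070684} \approx -1.2896 \cdot 10^{-10}$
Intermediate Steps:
$q{\left(Y,u \right)} = -20 + 4 u Y^{2}$ ($q{\left(Y,u \right)} = -20 + 4 u Y Y = -20 + 4 Y u Y = -20 + 4 u Y^{2}$)
$E{\left(l,n \right)} = 1380 - 276 n^{3}$ ($E{\left(l,n \right)} = - 69 \left(-20 + 4 n n^{2}\right) = - 69 \left(-20 + 4 n^{3}\right) = 1380 - 276 n^{3}$)
$\frac{1}{E{\left(244,304 \right)}} = \frac{1}{1380 - 276 \cdot 304^{3}} = \frac{1}{1380 - 7754072064} = \frac{1}{-7754070684} = - \frac{1}{7754070684}$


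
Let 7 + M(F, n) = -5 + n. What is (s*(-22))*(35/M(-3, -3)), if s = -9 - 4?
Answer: -2002/3 ≈ -667.33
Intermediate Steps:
M(F, n) = -12 + n (M(F, n) = -7 + (-5 + n) = -12 + n)
s = -13
(s*(-22))*(35/M(-3, -3)) = (-13*(-22))*(35/(-12 - 3)) = 286*(35/(-15)) = 286*(35*(-1/15)) = 286*(-7/3) = -2002/3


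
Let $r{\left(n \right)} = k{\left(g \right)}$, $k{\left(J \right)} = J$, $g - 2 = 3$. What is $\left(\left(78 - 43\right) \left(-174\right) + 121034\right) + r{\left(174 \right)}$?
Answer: $114949$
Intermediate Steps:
$g = 5$ ($g = 2 + 3 = 5$)
$r{\left(n \right)} = 5$
$\left(\left(78 - 43\right) \left(-174\right) + 121034\right) + r{\left(174 \right)} = \left(\left(78 - 43\right) \left(-174\right) + 121034\right) + 5 = \left(35 \left(-174\right) + 121034\right) + 5 = \left(-6090 + 121034\right) + 5 = 114944 + 5 = 114949$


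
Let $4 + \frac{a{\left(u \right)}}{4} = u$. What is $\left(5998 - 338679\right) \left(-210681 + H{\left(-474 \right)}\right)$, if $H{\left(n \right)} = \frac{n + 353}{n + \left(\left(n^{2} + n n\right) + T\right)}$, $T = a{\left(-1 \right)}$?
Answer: $\frac{31460262348605339}{448858} \approx 7.009 \cdot 10^{10}$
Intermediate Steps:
$a{\left(u \right)} = -16 + 4 u$
$T = -20$ ($T = -16 + 4 \left(-1\right) = -16 - 4 = -20$)
$H{\left(n \right)} = \frac{353 + n}{-20 + n + 2 n^{2}}$ ($H{\left(n \right)} = \frac{n + 353}{n - \left(20 - n^{2} - n n\right)} = \frac{353 + n}{n + \left(\left(n^{2} + n^{2}\right) - 20\right)} = \frac{353 + n}{n + \left(2 n^{2} - 20\right)} = \frac{353 + n}{n + \left(-20 + 2 n^{2}\right)} = \frac{353 + n}{-20 + n + 2 n^{2}}$)
$\left(5998 - 338679\right) \left(-210681 + H{\left(-474 \right)}\right) = \left(5998 - 338679\right) \left(-210681 + \frac{353 - 474}{-20 - 474 + 2 \left(-474\right)^{2}}\right) = - 332681 \left(-210681 + \frac{1}{-20 - 474 + 2 \cdot 224676} \left(-121\right)\right) = - 332681 \left(-210681 + \frac{1}{-20 - 474 + 449352} \left(-121\right)\right) = - 332681 \left(-210681 + \frac{1}{448858} \left(-121\right)\right) = - 332681 \left(-210681 - \frac{121}{448858}\right) = \left(-332681\right) \left(- \frac{94565852419}{448858}\right) = \frac{31460262348605339}{448858}$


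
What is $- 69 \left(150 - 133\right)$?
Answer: $-1173$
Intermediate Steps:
$- 69 \left(150 - 133\right) = \left(-69\right) 17 = -1173$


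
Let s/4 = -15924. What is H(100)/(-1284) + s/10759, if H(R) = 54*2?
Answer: -6912303/1151213 ≈ -6.0044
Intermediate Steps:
s = -63696 (s = 4*(-15924) = -63696)
H(R) = 108
H(100)/(-1284) + s/10759 = 108/(-1284) - 63696/10759 = 108*(-1/1284) - 63696*1/10759 = -9/107 - 63696/10759 = -6912303/1151213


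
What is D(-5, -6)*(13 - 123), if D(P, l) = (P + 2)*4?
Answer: 1320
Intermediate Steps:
D(P, l) = 8 + 4*P (D(P, l) = (2 + P)*4 = 8 + 4*P)
D(-5, -6)*(13 - 123) = (8 + 4*(-5))*(13 - 123) = (8 - 20)*(-110) = -12*(-110) = 1320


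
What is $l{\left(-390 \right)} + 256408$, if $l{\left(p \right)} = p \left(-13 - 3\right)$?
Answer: $262648$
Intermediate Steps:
$l{\left(p \right)} = - 16 p$ ($l{\left(p \right)} = p \left(-16\right) = - 16 p$)
$l{\left(-390 \right)} + 256408 = \left(-16\right) \left(-390\right) + 256408 = 6240 + 256408 = 262648$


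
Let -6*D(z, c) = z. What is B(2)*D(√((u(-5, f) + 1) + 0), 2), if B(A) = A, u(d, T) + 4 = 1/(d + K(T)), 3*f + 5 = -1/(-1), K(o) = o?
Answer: -2*I*√285/57 ≈ -0.59235*I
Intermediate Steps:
f = -4/3 (f = -5/3 + (-1/(-1))/3 = -5/3 + (-1*(-1))/3 = -5/3 + (⅓)*1 = -5/3 + ⅓ = -4/3 ≈ -1.3333)
u(d, T) = -4 + 1/(T + d) (u(d, T) = -4 + 1/(d + T) = -4 + 1/(T + d))
D(z, c) = -z/6
B(2)*D(√((u(-5, f) + 1) + 0), 2) = 2*(-√(((1 - 4*(-4/3) - 4*(-5))/(-4/3 - 5) + 1) + 0)/6) = 2*(-√(((1 + 16/3 + 20)/(-19/3) + 1) + 0)/6) = 2*(-√((-3/19*79/3 + 1) + 0)/6) = 2*(-√((-79/19 + 1) + 0)/6) = 2*(-√(-60/19 + 0)/6) = 2*(-I*√285/57) = -2*I*√285/57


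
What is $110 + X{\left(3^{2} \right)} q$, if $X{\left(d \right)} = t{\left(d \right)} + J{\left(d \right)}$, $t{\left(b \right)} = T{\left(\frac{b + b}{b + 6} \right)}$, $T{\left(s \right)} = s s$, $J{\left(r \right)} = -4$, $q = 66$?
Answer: $- \frac{1474}{25} \approx -58.96$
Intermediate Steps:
$T{\left(s \right)} = s^{2}$
$t{\left(b \right)} = \frac{4 b^{2}}{\left(6 + b\right)^{2}}$ ($t{\left(b \right)} = \left(\frac{b + b}{b + 6}\right)^{2} = \left(\frac{2 b}{6 + b}\right)^{2} = \frac{4 b^{2}}{\left(6 + b\right)^{2}}$)
$X{\left(d \right)} = -4 + \frac{4 d^{2}}{\left(6 + d\right)^{2}}$ ($X{\left(d \right)} = \frac{4 d^{2}}{\left(6 + d\right)^{2}} - 4 = -4 + \frac{4 d^{2}}{\left(6 + d\right)^{2}}$)
$110 + X{\left(3^{2} \right)} q = 110 + \frac{48 \left(-3 - 3^{2}\right)}{36 + \left(3^{2}\right)^{2} + 12 \cdot 3^{2}} \cdot 66 = 110 + \frac{48 \left(-3 - 9\right)}{36 + 9^{2} + 12 \cdot 9} \cdot 66 = 110 + \frac{48 \left(-3 - 9\right)}{36 + 81 + 108} \cdot 66 = 110 + 48 \cdot \frac{1}{225} \left(-12\right) 66 = 110 - \frac{4224}{25} = - \frac{1474}{25}$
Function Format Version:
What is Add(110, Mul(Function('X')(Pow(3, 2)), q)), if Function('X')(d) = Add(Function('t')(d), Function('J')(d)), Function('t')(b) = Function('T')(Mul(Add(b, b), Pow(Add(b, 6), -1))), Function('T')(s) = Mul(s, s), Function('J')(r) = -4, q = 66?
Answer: Rational(-1474, 25) ≈ -58.960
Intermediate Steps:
Function('T')(s) = Pow(s, 2)
Function('t')(b) = Mul(4, Pow(b, 2), Pow(Add(6, b), -2)) (Function('t')(b) = Pow(Mul(Add(b, b), Pow(Add(b, 6), -1)), 2) = Pow(Mul(Mul(2, b), Pow(Add(6, b), -1)), 2) = Pow(Mul(2, b, Pow(Add(6, b), -1)), 2) = Mul(4, Pow(b, 2), Pow(Add(6, b), -2)))
Function('X')(d) = Add(-4, Mul(4, Pow(d, 2), Pow(Add(6, d), -2))) (Function('X')(d) = Add(Mul(4, Pow(d, 2), Pow(Add(6, d), -2)), -4) = Add(-4, Mul(4, Pow(d, 2), Pow(Add(6, d), -2))))
Add(110, Mul(Function('X')(Pow(3, 2)), q)) = Add(110, Mul(Mul(48, Pow(Add(36, Pow(Pow(3, 2), 2), Mul(12, Pow(3, 2))), -1), Add(-3, Mul(-1, Pow(3, 2)))), 66)) = Add(110, Mul(Mul(48, Pow(Add(36, Pow(9, 2), Mul(12, 9)), -1), Add(-3, Mul(-1, 9))), 66)) = Add(110, Mul(Mul(48, Pow(Add(36, 81, 108), -1), Add(-3, -9)), 66)) = Add(110, Mul(Mul(48, Pow(225, -1), -12), 66)) = Add(110, Mul(Mul(48, Rational(1, 225), -12), 66)) = Add(110, Mul(Rational(-64, 25), 66)) = Add(110, Rational(-4224, 25)) = Rational(-1474, 25)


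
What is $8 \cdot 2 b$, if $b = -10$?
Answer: $-160$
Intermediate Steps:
$8 \cdot 2 b = 8 \cdot 2 \left(-10\right) = 16 \left(-10\right) = -160$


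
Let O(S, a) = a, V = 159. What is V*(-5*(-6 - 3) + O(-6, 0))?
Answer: 7155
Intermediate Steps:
V*(-5*(-6 - 3) + O(-6, 0)) = 159*(-5*(-6 - 3) + 0) = 159*(-5*(-9) + 0) = 159*(45 + 0) = 159*45 = 7155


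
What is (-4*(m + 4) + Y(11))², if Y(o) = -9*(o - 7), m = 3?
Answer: 4096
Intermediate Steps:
Y(o) = 63 - 9*o (Y(o) = -9*(-7 + o) = 63 - 9*o)
(-4*(m + 4) + Y(11))² = (-4*(3 + 4) + (63 - 9*11))² = (-4*7 + (63 - 99))² = (-28 - 36)² = (-64)² = 4096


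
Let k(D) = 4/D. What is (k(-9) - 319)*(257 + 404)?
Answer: -1900375/9 ≈ -2.1115e+5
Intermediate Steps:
(k(-9) - 319)*(257 + 404) = (4/(-9) - 319)*(257 + 404) = (4*(-⅑) - 319)*661 = (-4/9 - 319)*661 = -2875/9*661 = -1900375/9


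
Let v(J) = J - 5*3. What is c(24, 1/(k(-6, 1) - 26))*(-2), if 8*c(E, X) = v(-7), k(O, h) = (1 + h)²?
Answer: 11/2 ≈ 5.5000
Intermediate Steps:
v(J) = -15 + J (v(J) = J - 15 = -15 + J)
c(E, X) = -11/4 (c(E, X) = (-15 - 7)/8 = (⅛)*(-22) = -11/4)
c(24, 1/(k(-6, 1) - 26))*(-2) = -11/4*(-2) = 11/2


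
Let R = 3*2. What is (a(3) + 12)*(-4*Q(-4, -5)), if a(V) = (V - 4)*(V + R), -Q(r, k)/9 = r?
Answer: -432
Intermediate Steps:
Q(r, k) = -9*r
R = 6
a(V) = (-4 + V)*(6 + V) (a(V) = (V - 4)*(V + 6) = (-4 + V)*(6 + V))
(a(3) + 12)*(-4*Q(-4, -5)) = ((-24 + 3**2 + 2*3) + 12)*(-(-36)*(-4)) = ((-24 + 9 + 6) + 12)*(-4*36) = (-9 + 12)*(-144) = 3*(-144) = -432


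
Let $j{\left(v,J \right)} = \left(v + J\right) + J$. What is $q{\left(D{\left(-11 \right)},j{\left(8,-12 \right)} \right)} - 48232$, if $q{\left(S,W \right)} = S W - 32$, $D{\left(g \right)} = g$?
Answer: $-48088$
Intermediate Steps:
$j{\left(v,J \right)} = v + 2 J$ ($j{\left(v,J \right)} = \left(J + v\right) + J = v + 2 J$)
$q{\left(S,W \right)} = -32 + S W$
$q{\left(D{\left(-11 \right)},j{\left(8,-12 \right)} \right)} - 48232 = \left(-32 - 11 \left(8 + 2 \left(-12\right)\right)\right) - 48232 = \left(-32 - 11 \left(8 - 24\right)\right) - 48232 = \left(-32 - -176\right) - 48232 = \left(-32 + 176\right) - 48232 = 144 - 48232 = -48088$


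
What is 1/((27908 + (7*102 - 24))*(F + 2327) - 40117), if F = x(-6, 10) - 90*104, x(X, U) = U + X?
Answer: -1/201055459 ≈ -4.9737e-9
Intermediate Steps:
F = -9356 (F = (10 - 6) - 90*104 = 4 - 9360 = -9356)
1/((27908 + (7*102 - 24))*(F + 2327) - 40117) = 1/((27908 + (7*102 - 24))*(-9356 + 2327) - 40117) = 1/((27908 + (714 - 24))*(-7029) - 40117) = 1/((27908 + 690)*(-7029) - 40117) = 1/(28598*(-7029) - 40117) = 1/(-201015342 - 40117) = 1/(-201055459) = -1/201055459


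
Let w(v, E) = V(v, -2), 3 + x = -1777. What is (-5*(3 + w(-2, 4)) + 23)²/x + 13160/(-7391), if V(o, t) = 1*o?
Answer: -6454871/3288995 ≈ -1.9626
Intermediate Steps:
x = -1780 (x = -3 - 1777 = -1780)
V(o, t) = o
w(v, E) = v
(-5*(3 + w(-2, 4)) + 23)²/x + 13160/(-7391) = (-5*(3 - 2) + 23)²/(-1780) + 13160/(-7391) = (-5*1 + 23)²*(-1/1780) + 13160*(-1/7391) = (-5 + 23)²*(-1/1780) - 13160/7391 = 18²*(-1/1780) - 13160/7391 = 324*(-1/1780) - 13160/7391 = -81/445 - 13160/7391 = -6454871/3288995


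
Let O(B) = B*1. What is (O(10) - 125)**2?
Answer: 13225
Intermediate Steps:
O(B) = B
(O(10) - 125)**2 = (10 - 125)**2 = (-115)**2 = 13225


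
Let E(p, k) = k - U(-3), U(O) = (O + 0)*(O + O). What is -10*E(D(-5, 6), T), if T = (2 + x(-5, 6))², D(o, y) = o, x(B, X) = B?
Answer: 90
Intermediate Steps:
U(O) = 2*O² (U(O) = O*(2*O) = 2*O²)
T = 9 (T = (2 - 5)² = (-3)² = 9)
E(p, k) = -18 + k (E(p, k) = k - 2*(-3)² = k - 2*9 = k - 1*18 = k - 18 = -18 + k)
-10*E(D(-5, 6), T) = -10*(-18 + 9) = -10*(-9) = 90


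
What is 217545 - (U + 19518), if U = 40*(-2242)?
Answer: 287707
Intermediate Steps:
U = -89680
217545 - (U + 19518) = 217545 - (-89680 + 19518) = 217545 - 1*(-70162) = 217545 + 70162 = 287707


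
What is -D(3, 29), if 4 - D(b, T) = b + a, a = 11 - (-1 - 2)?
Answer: 13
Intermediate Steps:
a = 14 (a = 11 - 1*(-3) = 11 + 3 = 14)
D(b, T) = -10 - b (D(b, T) = 4 - (b + 14) = 4 - (14 + b) = 4 + (-14 - b) = -10 - b)
-D(3, 29) = -(-10 - 1*3) = -(-10 - 3) = -1*(-13) = 13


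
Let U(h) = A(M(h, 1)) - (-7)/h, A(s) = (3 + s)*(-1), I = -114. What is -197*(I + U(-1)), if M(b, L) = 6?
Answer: 25610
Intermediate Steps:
A(s) = -3 - s
U(h) = -9 + 7/h (U(h) = (-3 - 1*6) - (-7)/h = (-3 - 6) + 7/h = -9 + 7/h)
-197*(I + U(-1)) = -197*(-114 + (-9 + 7/(-1))) = -197*(-114 + (-9 + 7*(-1))) = -197*(-114 + (-9 - 7)) = -197*(-114 - 16) = -197*(-130) = 25610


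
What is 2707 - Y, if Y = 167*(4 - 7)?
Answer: 3208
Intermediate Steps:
Y = -501 (Y = 167*(-3) = -501)
2707 - Y = 2707 - 1*(-501) = 2707 + 501 = 3208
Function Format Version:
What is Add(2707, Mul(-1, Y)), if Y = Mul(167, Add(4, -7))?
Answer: 3208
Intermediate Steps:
Y = -501 (Y = Mul(167, -3) = -501)
Add(2707, Mul(-1, Y)) = Add(2707, Mul(-1, -501)) = Add(2707, 501) = 3208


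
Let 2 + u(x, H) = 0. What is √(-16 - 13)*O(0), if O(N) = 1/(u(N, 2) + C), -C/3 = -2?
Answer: I*√29/4 ≈ 1.3463*I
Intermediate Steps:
u(x, H) = -2 (u(x, H) = -2 + 0 = -2)
C = 6 (C = -3*(-2) = 6)
O(N) = ¼ (O(N) = 1/(-2 + 6) = 1/4 = ¼)
√(-16 - 13)*O(0) = √(-16 - 13)*(¼) = √(-29)*(¼) = (I*√29)*(¼) = I*√29/4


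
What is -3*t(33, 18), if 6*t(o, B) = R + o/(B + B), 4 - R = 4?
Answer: -11/24 ≈ -0.45833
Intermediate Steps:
R = 0 (R = 4 - 1*4 = 4 - 4 = 0)
t(o, B) = o/(12*B) (t(o, B) = (0 + o/(B + B))/6 = (0 + o/((2*B)))/6 = (0 + o*(1/(2*B)))/6 = (0 + o/(2*B))/6 = (o/(2*B))/6 = o/(12*B))
-3*t(33, 18) = -33/(4*18) = -3*11/72 = -11/24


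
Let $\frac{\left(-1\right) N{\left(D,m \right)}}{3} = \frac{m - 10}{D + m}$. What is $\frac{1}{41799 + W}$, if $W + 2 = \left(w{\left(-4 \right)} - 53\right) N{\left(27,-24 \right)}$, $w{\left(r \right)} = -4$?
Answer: $\frac{1}{39859} \approx 2.5088 \cdot 10^{-5}$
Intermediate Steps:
$N{\left(D,m \right)} = - \frac{3 \left(-10 + m\right)}{D + m}$ ($N{\left(D,m \right)} = - 3 \frac{m - 10}{D + m} = - 3 \frac{-10 + m}{D + m} = - \frac{3 \left(-10 + m\right)}{D + m}$)
$W = -1940$ ($W = -2 + \left(-4 - 53\right) \frac{3 \left(10 - -24\right)}{27 - 24} = -2 + \left(-4 - 53\right) \frac{3 \left(10 + 24\right)}{3} = -2 - 57 \cdot 3 \cdot \frac{1}{3} \cdot 34 = -2 - 1938 = -1940$)
$\frac{1}{41799 + W} = \frac{1}{41799 - 1940} = \frac{1}{39859}$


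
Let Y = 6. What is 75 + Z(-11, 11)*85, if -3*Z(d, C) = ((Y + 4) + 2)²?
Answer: -4005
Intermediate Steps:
Z(d, C) = -48 (Z(d, C) = -((6 + 4) + 2)²/3 = -(10 + 2)²/3 = -⅓*12² = -⅓*144 = -48)
75 + Z(-11, 11)*85 = 75 - 48*85 = 75 - 4080 = -4005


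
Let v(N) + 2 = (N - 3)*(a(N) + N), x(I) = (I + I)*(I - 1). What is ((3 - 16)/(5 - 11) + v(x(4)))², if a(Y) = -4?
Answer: 6355441/36 ≈ 1.7654e+5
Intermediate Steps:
x(I) = 2*I*(-1 + I) (x(I) = (2*I)*(-1 + I) = 2*I*(-1 + I))
v(N) = -2 + (-4 + N)*(-3 + N) (v(N) = -2 + (N - 3)*(-4 + N) = -2 + (-3 + N)*(-4 + N) = -2 + (-4 + N)*(-3 + N))
((3 - 16)/(5 - 11) + v(x(4)))² = ((3 - 16)/(5 - 11) + (10 + (2*4*(-1 + 4))² - 14*4*(-1 + 4)))² = (-13/(-6) + (10 + (2*4*3)² - 14*4*3))² = (-13*(-⅙) + (10 + 24² - 7*24))² = (13/6 + (10 + 576 - 168))² = (13/6 + 418)² = (2521/6)² = 6355441/36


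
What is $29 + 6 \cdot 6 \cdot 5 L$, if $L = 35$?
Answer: $6329$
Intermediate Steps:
$29 + 6 \cdot 6 \cdot 5 L = 29 + 6 \cdot 6 \cdot 5 \cdot 35 = 29 + 36 \cdot 5 \cdot 35 = 29 + 180 \cdot 35 = 29 + 6300 = 6329$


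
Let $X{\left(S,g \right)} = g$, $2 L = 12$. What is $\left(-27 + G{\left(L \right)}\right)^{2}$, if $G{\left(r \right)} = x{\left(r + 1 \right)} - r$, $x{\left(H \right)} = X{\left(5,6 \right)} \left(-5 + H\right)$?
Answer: $441$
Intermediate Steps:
$L = 6$ ($L = \frac{1}{2} \cdot 12 = 6$)
$x{\left(H \right)} = -30 + 6 H$ ($x{\left(H \right)} = 6 \left(-5 + H\right) = -30 + 6 H$)
$G{\left(r \right)} = -24 + 5 r$ ($G{\left(r \right)} = \left(-30 + 6 \left(r + 1\right)\right) - r = \left(-30 + 6 \left(1 + r\right)\right) - r = \left(-30 + \left(6 + 6 r\right)\right) - r = \left(-24 + 6 r\right) - r = -24 + 5 r$)
$\left(-27 + G{\left(L \right)}\right)^{2} = \left(-27 + \left(-24 + 5 \cdot 6\right)\right)^{2} = \left(-27 + \left(-24 + 30\right)\right)^{2} = \left(-27 + 6\right)^{2} = \left(-21\right)^{2} = 441$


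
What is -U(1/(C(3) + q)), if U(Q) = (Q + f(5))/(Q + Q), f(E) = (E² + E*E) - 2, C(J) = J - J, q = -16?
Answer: 767/2 ≈ 383.50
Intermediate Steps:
C(J) = 0
f(E) = -2 + 2*E² (f(E) = (E² + E²) - 2 = 2*E² - 2 = -2 + 2*E²)
U(Q) = (48 + Q)/(2*Q) (U(Q) = (Q + (-2 + 2*5²))/(Q + Q) = (Q + (-2 + 2*25))/((2*Q)) = (Q + (-2 + 50))*(1/(2*Q)) = (Q + 48)*(1/(2*Q)) = (48 + Q)*(1/(2*Q)) = (48 + Q)/(2*Q))
-U(1/(C(3) + q)) = -(48 + 1/(0 - 16))/(2*(1/(0 - 16))) = -(48 + 1/(-16))/(2*(1/(-16))) = -(48 - 1/16)/(2*(-1/16)) = -(-16)*767/(2*16) = -1*(-767/2) = 767/2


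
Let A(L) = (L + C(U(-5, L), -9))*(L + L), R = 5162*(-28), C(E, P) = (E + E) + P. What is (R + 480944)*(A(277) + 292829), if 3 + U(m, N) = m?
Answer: 145475266296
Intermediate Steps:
U(m, N) = -3 + m
C(E, P) = P + 2*E (C(E, P) = 2*E + P = P + 2*E)
R = -144536
A(L) = 2*L*(-25 + L) (A(L) = (L + (-9 + 2*(-3 - 5)))*(L + L) = (L + (-9 + 2*(-8)))*(2*L) = (L + (-9 - 16))*(2*L) = (L - 25)*(2*L) = (-25 + L)*(2*L) = 2*L*(-25 + L))
(R + 480944)*(A(277) + 292829) = (-144536 + 480944)*(2*277*(-25 + 277) + 292829) = 336408*(2*277*252 + 292829) = 336408*(139608 + 292829) = 336408*432437 = 145475266296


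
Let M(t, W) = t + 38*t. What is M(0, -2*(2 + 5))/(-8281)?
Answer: 0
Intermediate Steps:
M(t, W) = 39*t
M(0, -2*(2 + 5))/(-8281) = (39*0)/(-8281) = 0*(-1/8281) = 0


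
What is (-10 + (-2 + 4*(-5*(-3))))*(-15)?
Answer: -720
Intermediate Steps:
(-10 + (-2 + 4*(-5*(-3))))*(-15) = (-10 + (-2 + 4*15))*(-15) = (-10 + (-2 + 60))*(-15) = (-10 + 58)*(-15) = 48*(-15) = -720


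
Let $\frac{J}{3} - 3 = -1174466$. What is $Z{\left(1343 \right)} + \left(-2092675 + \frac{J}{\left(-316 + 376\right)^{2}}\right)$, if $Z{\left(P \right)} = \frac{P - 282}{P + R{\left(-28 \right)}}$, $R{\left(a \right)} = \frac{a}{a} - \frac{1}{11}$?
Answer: $- \frac{37140565511329}{17739600} \approx -2.0937 \cdot 10^{6}$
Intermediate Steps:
$J = -3523389$ ($J = 9 + 3 \left(-1174466\right) = 9 - 3523398 = -3523389$)
$R{\left(a \right)} = \frac{10}{11}$ ($R{\left(a \right)} = 1 - \frac{1}{11} = \frac{10}{11}$)
$Z{\left(P \right)} = \frac{-282 + P}{\frac{10}{11} + P}$ ($Z{\left(P \right)} = \frac{P - 282}{P + \frac{10}{11}} = \frac{-282 + P}{\frac{10}{11} + P}$)
$Z{\left(1343 \right)} + \left(-2092675 + \frac{J}{\left(-316 + 376\right)^{2}}\right) = \frac{11 \left(-282 + 1343\right)}{10 + 11 \cdot 1343} - \left(2092675 + \frac{3523389}{\left(-316 + 376\right)^{2}}\right) = 11 \frac{1}{10 + 14773} \cdot 1061 - \left(2092675 + \frac{3523389}{60^{2}}\right) = 11 \cdot \frac{1}{14783} \cdot 1061 - \left(2092675 + \frac{3523389}{3600}\right) = 11 \cdot \frac{1}{14783} \cdot 1061 - \frac{2512384463}{1200} = \frac{11671}{14783} - \frac{2512384463}{1200} = - \frac{37140565511329}{17739600}$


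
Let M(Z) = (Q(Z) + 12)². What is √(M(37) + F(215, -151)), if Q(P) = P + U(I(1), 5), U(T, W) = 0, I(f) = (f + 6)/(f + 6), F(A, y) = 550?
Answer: √2951 ≈ 54.323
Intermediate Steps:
I(f) = 1 (I(f) = (6 + f)/(6 + f) = 1)
Q(P) = P (Q(P) = P + 0 = P)
M(Z) = (12 + Z)² (M(Z) = (Z + 12)² = (12 + Z)²)
√(M(37) + F(215, -151)) = √((12 + 37)² + 550) = √(49² + 550) = √(2401 + 550) = √2951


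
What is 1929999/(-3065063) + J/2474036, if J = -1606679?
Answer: -9699459361741/7583076204268 ≈ -1.2791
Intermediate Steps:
1929999/(-3065063) + J/2474036 = 1929999/(-3065063) - 1606679/2474036 = 1929999*(-1/3065063) - 1606679*1/2474036 = -1929999/3065063 - 1606679/2474036 = -9699459361741/7583076204268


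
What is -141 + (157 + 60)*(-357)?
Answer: -77610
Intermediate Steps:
-141 + (157 + 60)*(-357) = -141 + 217*(-357) = -141 - 77469 = -77610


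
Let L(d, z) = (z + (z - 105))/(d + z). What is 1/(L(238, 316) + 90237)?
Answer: 554/49991825 ≈ 1.1082e-5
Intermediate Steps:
L(d, z) = (-105 + 2*z)/(d + z) (L(d, z) = (z + (-105 + z))/(d + z) = (-105 + 2*z)/(d + z))
1/(L(238, 316) + 90237) = 1/((-105 + 2*316)/(238 + 316) + 90237) = 1/((-105 + 632)/554 + 90237) = 1/((1/554)*527 + 90237) = 1/(527/554 + 90237) = 1/(49991825/554) = 554/49991825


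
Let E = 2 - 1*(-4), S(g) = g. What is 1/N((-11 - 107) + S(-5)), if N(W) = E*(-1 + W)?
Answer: -1/744 ≈ -0.0013441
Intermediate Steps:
E = 6 (E = 2 + 4 = 6)
N(W) = -6 + 6*W (N(W) = 6*(-1 + W) = -6 + 6*W)
1/N((-11 - 107) + S(-5)) = 1/(-6 + 6*((-11 - 107) - 5)) = 1/(-6 + 6*(-118 - 5)) = 1/(-6 + 6*(-123)) = 1/(-6 - 738) = 1/(-744) = -1/744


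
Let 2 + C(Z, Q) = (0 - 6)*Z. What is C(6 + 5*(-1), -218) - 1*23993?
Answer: -24001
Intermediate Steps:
C(Z, Q) = -2 - 6*Z (C(Z, Q) = -2 + (0 - 6)*Z = -2 - 6*Z)
C(6 + 5*(-1), -218) - 1*23993 = (-2 - 6*(6 + 5*(-1))) - 1*23993 = (-2 - 6*(6 - 5)) - 23993 = (-2 - 6*1) - 23993 = (-2 - 6) - 23993 = -8 - 23993 = -24001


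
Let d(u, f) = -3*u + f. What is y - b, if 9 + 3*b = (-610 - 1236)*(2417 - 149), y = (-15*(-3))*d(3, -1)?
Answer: 1395129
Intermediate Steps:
d(u, f) = f - 3*u
y = -450 (y = (-15*(-3))*(-1 - 3*3) = 45*(-1 - 9) = 45*(-10) = -450)
b = -1395579 (b = -3 + ((-610 - 1236)*(2417 - 149))/3 = -3 + (-1846*2268)/3 = -3 + (⅓)*(-4186728) = -3 - 1395576 = -1395579)
y - b = -450 - 1*(-1395579) = -450 + 1395579 = 1395129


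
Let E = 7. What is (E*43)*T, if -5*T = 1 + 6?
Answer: -2107/5 ≈ -421.40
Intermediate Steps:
T = -7/5 (T = -(1 + 6)/5 = -⅕*7 = -7/5 ≈ -1.4000)
(E*43)*T = (7*43)*(-7/5) = 301*(-7/5) = -2107/5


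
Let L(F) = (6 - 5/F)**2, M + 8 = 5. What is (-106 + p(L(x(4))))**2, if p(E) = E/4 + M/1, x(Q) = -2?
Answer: 2117025/256 ≈ 8269.6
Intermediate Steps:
M = -3 (M = -8 + 5 = -3)
p(E) = -3 + E/4 (p(E) = E/4 - 3/1 = E*(1/4) - 3*1 = E/4 - 3 = -3 + E/4)
(-106 + p(L(x(4))))**2 = (-106 + (-3 + ((-5 + 6*(-2))**2/(-2)**2)/4))**2 = (-106 + (-3 + ((-5 - 12)**2/4)/4))**2 = (-106 + (-3 + ((1/4)*(-17)**2)/4))**2 = (-106 + (-3 + ((1/4)*289)/4))**2 = (-106 + (-3 + (1/4)*(289/4)))**2 = (-106 + (-3 + 289/16))**2 = (-106 + 241/16)**2 = (-1455/16)**2 = 2117025/256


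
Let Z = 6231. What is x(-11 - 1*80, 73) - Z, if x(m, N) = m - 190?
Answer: -6512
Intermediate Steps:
x(m, N) = -190 + m
x(-11 - 1*80, 73) - Z = (-190 + (-11 - 1*80)) - 1*6231 = (-190 + (-11 - 80)) - 6231 = (-190 - 91) - 6231 = -281 - 6231 = -6512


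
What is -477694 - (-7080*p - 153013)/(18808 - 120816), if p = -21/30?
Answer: -48728757609/102008 ≈ -4.7770e+5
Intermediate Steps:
p = -7/10 (p = -21*1/30 = -7/10 ≈ -0.70000)
-477694 - (-7080*p - 153013)/(18808 - 120816) = -477694 - (-7080*(-7/10) - 153013)/(18808 - 120816) = -477694 - (4956 - 153013)/(-102008) = -477694 - (-148057)*(-1)/102008 = -477694 - 1*148057/102008 = -477694 - 148057/102008 = -48728757609/102008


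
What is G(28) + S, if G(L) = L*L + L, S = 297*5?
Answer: 2297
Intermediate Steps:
S = 1485
G(L) = L + L**2 (G(L) = L**2 + L = L + L**2)
G(28) + S = 28*(1 + 28) + 1485 = 28*29 + 1485 = 812 + 1485 = 2297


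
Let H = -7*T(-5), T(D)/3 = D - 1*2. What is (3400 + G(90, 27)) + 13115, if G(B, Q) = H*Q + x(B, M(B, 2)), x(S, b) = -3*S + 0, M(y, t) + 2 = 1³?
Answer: 20214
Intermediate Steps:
M(y, t) = -1 (M(y, t) = -2 + 1³ = -2 + 1 = -1)
T(D) = -6 + 3*D (T(D) = 3*(D - 1*2) = 3*(D - 2) = 3*(-2 + D) = -6 + 3*D)
x(S, b) = -3*S
H = 147 (H = -7*(-6 + 3*(-5)) = -7*(-6 - 15) = -7*(-21) = 147)
G(B, Q) = -3*B + 147*Q (G(B, Q) = 147*Q - 3*B = -3*B + 147*Q)
(3400 + G(90, 27)) + 13115 = (3400 + (-3*90 + 147*27)) + 13115 = (3400 + (-270 + 3969)) + 13115 = (3400 + 3699) + 13115 = 7099 + 13115 = 20214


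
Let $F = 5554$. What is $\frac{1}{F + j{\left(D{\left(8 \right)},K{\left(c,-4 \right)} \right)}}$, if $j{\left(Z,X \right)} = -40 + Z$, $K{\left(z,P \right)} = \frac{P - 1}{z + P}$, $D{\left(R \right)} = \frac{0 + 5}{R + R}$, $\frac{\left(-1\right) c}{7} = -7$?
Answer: $\frac{16}{88229} \approx 0.00018135$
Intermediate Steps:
$c = 49$ ($c = \left(-7\right) \left(-7\right) = 49$)
$D{\left(R \right)} = \frac{5}{2 R}$
$K{\left(z,P \right)} = \frac{-1 + P}{P + z}$
$\frac{1}{F + j{\left(D{\left(8 \right)},K{\left(c,-4 \right)} \right)}} = \frac{1}{5554 - \left(40 - \frac{5}{2 \cdot 8}\right)} = \frac{1}{5554 + \left(-40 + \frac{5}{2} \cdot \frac{1}{8}\right)} = \frac{1}{5554 + \left(-40 + \frac{5}{16}\right)} = \frac{1}{5554 - \frac{635}{16}} = \frac{1}{\frac{88229}{16}} = \frac{16}{88229}$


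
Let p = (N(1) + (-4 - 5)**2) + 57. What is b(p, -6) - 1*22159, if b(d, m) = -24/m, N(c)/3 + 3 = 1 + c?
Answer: -22155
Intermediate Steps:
N(c) = -6 + 3*c (N(c) = -9 + 3*(1 + c) = -9 + (3 + 3*c) = -6 + 3*c)
p = 135 (p = ((-6 + 3*1) + (-4 - 5)**2) + 57 = ((-6 + 3) + (-9)**2) + 57 = (-3 + 81) + 57 = 78 + 57 = 135)
b(p, -6) - 1*22159 = -24/(-6) - 1*22159 = -24*(-1/6) - 22159 = 4 - 22159 = -22155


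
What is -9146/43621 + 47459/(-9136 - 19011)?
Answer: -2327641501/1227800287 ≈ -1.8958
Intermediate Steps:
-9146/43621 + 47459/(-9136 - 19011) = -9146*1/43621 + 47459/(-28147) = -9146/43621 + 47459*(-1/28147) = -9146/43621 - 47459/28147 = -2327641501/1227800287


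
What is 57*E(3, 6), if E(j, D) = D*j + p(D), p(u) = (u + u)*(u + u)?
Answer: 9234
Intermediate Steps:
p(u) = 4*u**2 (p(u) = (2*u)*(2*u) = 4*u**2)
E(j, D) = 4*D**2 + D*j (E(j, D) = D*j + 4*D**2 = 4*D**2 + D*j)
57*E(3, 6) = 57*(6*(3 + 4*6)) = 57*(6*(3 + 24)) = 57*(6*27) = 57*162 = 9234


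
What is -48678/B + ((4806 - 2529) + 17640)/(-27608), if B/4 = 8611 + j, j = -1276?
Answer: -160688917/67501560 ≈ -2.3805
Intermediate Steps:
B = 29340 (B = 4*(8611 - 1276) = 4*7335 = 29340)
-48678/B + ((4806 - 2529) + 17640)/(-27608) = -48678/29340 + ((4806 - 2529) + 17640)/(-27608) = -48678*1/29340 + (2277 + 17640)*(-1/27608) = -8113/4890 + 19917*(-1/27608) = -8113/4890 - 19917/27608 = -160688917/67501560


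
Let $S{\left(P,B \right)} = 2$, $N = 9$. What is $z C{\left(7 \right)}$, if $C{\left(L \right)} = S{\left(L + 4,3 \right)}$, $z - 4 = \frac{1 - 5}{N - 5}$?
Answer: $6$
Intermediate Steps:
$z = 3$ ($z = 4 + \frac{1 - 5}{9 - 5} = 4 - \frac{4}{4} = 4 - 1 = 3$)
$C{\left(L \right)} = 2$
$z C{\left(7 \right)} = 3 \cdot 2 = 6$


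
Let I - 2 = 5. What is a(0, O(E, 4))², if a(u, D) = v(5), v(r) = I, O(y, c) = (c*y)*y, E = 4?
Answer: 49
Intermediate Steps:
O(y, c) = c*y²
I = 7 (I = 2 + 5 = 7)
v(r) = 7
a(u, D) = 7
a(0, O(E, 4))² = 7² = 49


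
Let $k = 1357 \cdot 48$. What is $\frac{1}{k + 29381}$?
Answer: $\frac{1}{94517} \approx 1.058 \cdot 10^{-5}$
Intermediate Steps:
$k = 65136$
$\frac{1}{k + 29381} = \frac{1}{65136 + 29381} = \frac{1}{94517}$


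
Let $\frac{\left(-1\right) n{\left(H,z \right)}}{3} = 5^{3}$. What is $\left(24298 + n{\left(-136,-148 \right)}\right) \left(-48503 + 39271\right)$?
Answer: $-220857136$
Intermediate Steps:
$n{\left(H,z \right)} = -375$ ($n{\left(H,z \right)} = - 3 \cdot 5^{3} = \left(-3\right) 125 = -375$)
$\left(24298 + n{\left(-136,-148 \right)}\right) \left(-48503 + 39271\right) = \left(24298 - 375\right) \left(-48503 + 39271\right) = 23923 \left(-9232\right) = -220857136$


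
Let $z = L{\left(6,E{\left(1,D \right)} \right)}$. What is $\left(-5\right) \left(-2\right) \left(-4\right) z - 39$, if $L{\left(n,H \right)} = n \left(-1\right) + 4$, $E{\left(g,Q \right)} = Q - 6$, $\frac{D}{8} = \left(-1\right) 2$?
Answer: $41$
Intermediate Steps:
$D = -16$ ($D = 8 \left(\left(-1\right) 2\right) = 8 \left(-2\right) = -16$)
$E{\left(g,Q \right)} = -6 + Q$ ($E{\left(g,Q \right)} = Q - 6 = -6 + Q$)
$L{\left(n,H \right)} = 4 - n$ ($L{\left(n,H \right)} = - n + 4 = 4 - n$)
$z = -2$ ($z = 4 - 6 = -2$)
$\left(-5\right) \left(-2\right) \left(-4\right) z - 39 = \left(-5\right) \left(-2\right) \left(-4\right) \left(-2\right) - 39 = 10 \left(-4\right) \left(-2\right) - 39 = \left(-40\right) \left(-2\right) - 39 = 80 - 39 = 41$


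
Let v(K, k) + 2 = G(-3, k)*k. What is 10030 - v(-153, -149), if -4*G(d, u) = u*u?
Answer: -3267821/4 ≈ -8.1696e+5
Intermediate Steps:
G(d, u) = -u²/4 (G(d, u) = -u*u/4 = -u²/4)
v(K, k) = -2 - k³/4 (v(K, k) = -2 + (-k²/4)*k = -2 - k³/4)
10030 - v(-153, -149) = 10030 - (-2 - ¼*(-149)³) = 10030 - (-2 - ¼*(-3307949)) = 10030 - (-2 + 3307949/4) = 10030 - 1*3307941/4 = 10030 - 3307941/4 = -3267821/4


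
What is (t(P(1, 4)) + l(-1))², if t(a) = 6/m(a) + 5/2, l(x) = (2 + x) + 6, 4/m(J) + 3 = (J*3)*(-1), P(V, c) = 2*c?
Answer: 961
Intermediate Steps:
m(J) = 4/(-3 - 3*J) (m(J) = 4/(-3 + (J*3)*(-1)) = 4/(-3 + (3*J)*(-1)) = 4/(-3 - 3*J))
l(x) = 8 + x
t(a) = -2 - 9*a/2 (t(a) = 6/((-4/(3 + 3*a))) + 5/2 = 6*(-¾ - 3*a/4) + 5*(½) = (-9/2 - 9*a/2) + 5/2 = -2 - 9*a/2)
(t(P(1, 4)) + l(-1))² = ((-2 - 9*4) + (8 - 1))² = ((-2 - 9/2*8) + 7)² = ((-2 - 36) + 7)² = (-38 + 7)² = (-31)² = 961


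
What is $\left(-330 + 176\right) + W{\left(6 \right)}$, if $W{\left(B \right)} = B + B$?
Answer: $-142$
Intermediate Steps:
$W{\left(B \right)} = 2 B$
$\left(-330 + 176\right) + W{\left(6 \right)} = \left(-330 + 176\right) + 2 \cdot 6 = -154 + 12 = -142$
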